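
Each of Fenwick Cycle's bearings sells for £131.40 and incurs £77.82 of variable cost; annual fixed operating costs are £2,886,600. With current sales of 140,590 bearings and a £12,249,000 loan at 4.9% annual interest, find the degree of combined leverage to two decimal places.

1.86

Contribution at this volume is 140,590 × £53.58 = £7,532,812.20.
Subtracting fixed costs: EBIT = £7,532,812.20 − £2,886,600 = £4,646,212.20. Interest = £600,201.00, so EBIT − I = £4,046,011.20.
Degree of total leverage = total CM / (EBIT − interest) = £7,532,812.20 / £4,046,011.20 = 1.8618.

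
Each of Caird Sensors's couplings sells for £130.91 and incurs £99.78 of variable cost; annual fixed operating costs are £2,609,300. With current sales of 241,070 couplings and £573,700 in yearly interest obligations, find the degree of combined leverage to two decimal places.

Total contribution margin = 241,070 × £31.13 = £7,504,509.10.
Operating income = contribution − fixed costs = £7,504,509.10 − £2,609,300 = £4,895,209.10. Interest = £573,700.00, so EBIT − I = £4,321,509.10.
DCL = contribution ÷ (EBIT − I) = £7,504,509.10 ÷ £4,321,509.10 = 1.7365.

1.74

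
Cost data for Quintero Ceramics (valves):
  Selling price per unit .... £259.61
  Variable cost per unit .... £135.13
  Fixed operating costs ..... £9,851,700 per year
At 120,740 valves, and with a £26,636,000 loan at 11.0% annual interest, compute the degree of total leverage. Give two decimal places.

At 120,740 units, contribution = 120,740 × £124.48 = £15,029,715.20.
Subtracting fixed costs: EBIT = £15,029,715.20 − £9,851,700 = £5,178,015.20. Interest = £2,929,960.00.
DOL = £15,029,715.20 ÷ £5,178,015.20 = 2.9026; DFL = £5,178,015.20 ÷ £2,248,055.20 = 2.3033.
DCL = DOL × DFL = 2.9026 × 2.3033 = 6.6856.

6.69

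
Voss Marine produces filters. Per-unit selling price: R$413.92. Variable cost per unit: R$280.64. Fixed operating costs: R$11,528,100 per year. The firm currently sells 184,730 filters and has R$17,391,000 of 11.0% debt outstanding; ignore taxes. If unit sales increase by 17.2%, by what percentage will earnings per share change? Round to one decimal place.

+37.9%

At 184,730 units, contribution = 184,730 × R$133.28 = R$24,620,814.40.
Operating income = contribution − fixed costs = R$24,620,814.40 − R$11,528,100 = R$13,092,714.40.
After interest of R$1,913,010.00, pre-tax earnings = R$11,179,704.40.
Degree of combined leverage = contribution ÷ (EBIT − I) = R$24,620,814.40 ÷ R$11,179,704.40 = 2.2023.
%ΔEPS = DCL × %ΔSales = 2.2023 × +17.2% = +37.9%.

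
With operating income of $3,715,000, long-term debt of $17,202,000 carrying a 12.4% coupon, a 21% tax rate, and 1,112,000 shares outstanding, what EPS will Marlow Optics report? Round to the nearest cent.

$1.12

Interest = $2,133,048.00, so EBT = $3,715,000 − $2,133,048.00 = $1,581,952.00.
After tax at 21%: net income = $1,581,952.00 × 0.79 = $1,249,742.08.
Per share: $1,249,742.08 / 1,112,000 shares = $1.12.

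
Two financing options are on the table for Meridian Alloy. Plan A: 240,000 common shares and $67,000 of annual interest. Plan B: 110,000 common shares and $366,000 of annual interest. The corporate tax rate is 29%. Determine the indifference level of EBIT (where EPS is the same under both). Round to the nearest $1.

$619,000

At indifference, (EBIT − 67,000)(1 − t)/240,000 = (EBIT − 366,000)(1 − t)/110,000.
The (1 − t) factor cancels: (EBIT − 67,000) × 110,000 = (EBIT − 366,000) × 240,000.
EBIT × (240,000 − 110,000) = 366,000 × 240,000 − 67,000 × 110,000 = 80,470,000,000, so EBIT = 80,470,000,000 ÷ 130,000 = 619,000.00.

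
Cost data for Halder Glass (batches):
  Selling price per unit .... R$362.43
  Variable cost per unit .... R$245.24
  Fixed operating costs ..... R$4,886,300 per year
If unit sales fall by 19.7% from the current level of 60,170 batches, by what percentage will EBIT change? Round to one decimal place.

At 60,170 units, contribution = 60,170 × R$117.19 = R$7,051,322.30.
Operating income = contribution − fixed costs = R$7,051,322.30 − R$4,886,300 = R$2,165,022.30.
Degree of operating leverage = R$7,051,322.30 / R$2,165,022.30 = 3.2569.
Operating income changes by 3.2569 × -19.7% = -64.2%.

-64.2%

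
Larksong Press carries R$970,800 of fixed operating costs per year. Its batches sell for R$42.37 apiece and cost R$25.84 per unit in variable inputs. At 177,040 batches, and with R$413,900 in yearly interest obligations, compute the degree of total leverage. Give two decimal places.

At 177,040 units, contribution = 177,040 × R$16.53 = R$2,926,471.20.
Operating income = contribution − fixed costs = R$2,926,471.20 − R$970,800 = R$1,955,671.20. Interest = R$413,900.00, so EBIT − I = R$1,541,771.20.
DCL = contribution ÷ (EBIT − I) = R$2,926,471.20 ÷ R$1,541,771.20 = 1.8981.

1.90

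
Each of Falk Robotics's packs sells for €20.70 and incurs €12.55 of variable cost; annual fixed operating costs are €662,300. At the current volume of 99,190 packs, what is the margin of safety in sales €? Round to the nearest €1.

€371,072

Contribution margin per unit = €20.70 − €12.55 = €8.15. Break-even units = €662,300 ÷ €8.15 = 81,263.80; break-even revenue = 81,263.80 × €20.70 = €1,682,160.74.
Actual sales revenue = 99,190 × €20.70 = €2,053,233.00.
Margin of safety = €2,053,233.00 − €1,682,160.74 = €371,072.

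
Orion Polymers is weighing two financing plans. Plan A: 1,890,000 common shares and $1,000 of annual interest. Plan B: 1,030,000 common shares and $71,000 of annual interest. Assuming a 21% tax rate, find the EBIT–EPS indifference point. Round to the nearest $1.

Set EPS_A = EPS_B: (EBIT − $1,000)(1 − 0.21) ÷ 1,890,000 = (EBIT − $71,000)(1 − 0.21) ÷ 1,030,000.
Cancelling (1 − t) and cross-multiplying: 1,030,000·(EBIT − 1,000) = 1,890,000·(EBIT − 71,000).
Solving, EBIT = (71,000·1,890,000 − 1,000·1,030,000) / (1,890,000 − 1,030,000) = 133,160,000,000 / 860,000 = 154,837.21.

$154,837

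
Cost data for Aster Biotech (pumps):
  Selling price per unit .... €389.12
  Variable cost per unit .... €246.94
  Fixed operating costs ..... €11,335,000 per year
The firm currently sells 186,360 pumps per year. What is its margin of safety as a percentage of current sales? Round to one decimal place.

Each unit contributes €389.12 − €246.94 = €142.18. Break-even units = €11,335,000 ÷ €142.18 = 79,722.89; break-even revenue = 79,722.89 × €389.12 = €31,021,769.59.
Actual sales revenue = 186,360 × €389.12 = €72,516,403.20.
Margin of safety = (€72,516,403.20 − €31,021,769.59) ÷ €72,516,403.20 = 57.2%.

57.2%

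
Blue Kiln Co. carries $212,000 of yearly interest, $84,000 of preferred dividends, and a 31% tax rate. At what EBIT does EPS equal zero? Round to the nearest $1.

$333,739

Grossing the preferred dividend up to pre-tax terms: $84,000 / (1 − 0.31) = $121,739.13.
EPS = 0 when EBIT covers interest plus the pre-tax preferred burden: $212,000 + $121,739.13 = $333,739.13.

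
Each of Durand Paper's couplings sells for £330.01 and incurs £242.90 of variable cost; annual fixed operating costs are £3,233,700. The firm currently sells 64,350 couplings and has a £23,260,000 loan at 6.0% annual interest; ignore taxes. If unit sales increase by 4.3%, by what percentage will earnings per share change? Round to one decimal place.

Total contribution margin = 64,350 × £87.11 = £5,605,528.50.
EBIT = £5,605,528.50 − £3,233,700 = £2,371,828.50.
After interest of £1,395,600.00, pre-tax earnings = £976,228.50.
DCL = total CM / (EBIT − I) = £5,605,528.50 / £976,228.50 = 5.7420.
EPS therefore changes by 5.7420 × (+4.3%) = +24.7%.

+24.7%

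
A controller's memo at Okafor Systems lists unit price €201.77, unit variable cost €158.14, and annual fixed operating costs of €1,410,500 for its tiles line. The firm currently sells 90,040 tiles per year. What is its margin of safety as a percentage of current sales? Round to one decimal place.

64.1%

Contribution margin per unit = €201.77 − €158.14 = €43.63. Break-even units = €1,410,500 ÷ €43.63 = 32,328.67; break-even revenue = 32,328.67 × €201.77 = €6,522,956.34.
Actual sales revenue = 90,040 × €201.77 = €18,167,370.80.
Margin of safety = (€18,167,370.80 − €6,522,956.34) ÷ €18,167,370.80 = 64.1%.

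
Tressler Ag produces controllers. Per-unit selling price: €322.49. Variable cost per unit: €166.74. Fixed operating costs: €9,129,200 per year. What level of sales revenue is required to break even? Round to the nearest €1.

Contribution margin per unit = €322.49 − €166.74 = €155.75, a CM ratio of €155.75 ÷ €322.49 = 0.4830.
Break-even sales = FC ÷ CM ratio = €9,129,200 × €322.49 / €155.75 = €18,902,573.

€18,902,573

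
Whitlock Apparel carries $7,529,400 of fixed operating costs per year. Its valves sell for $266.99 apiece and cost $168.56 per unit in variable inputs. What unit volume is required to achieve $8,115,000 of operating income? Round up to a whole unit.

Unit CM = price − variable cost = $266.99 − $168.56 = $98.43.
Required volume = (fixed costs + target profit) ÷ CM = ($7,529,400 + $8,115,000) ÷ $98.43 = 158,939.35, so 158,940 valves.

158,940 valves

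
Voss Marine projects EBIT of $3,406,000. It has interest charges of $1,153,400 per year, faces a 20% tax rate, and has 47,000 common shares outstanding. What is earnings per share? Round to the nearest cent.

$38.34

Pre-tax income = $3,406,000 − $1,153,400.00 = $2,252,600.00.
Net income = $2,252,600.00 × (1 − 0.20) = $1,802,080.00.
EPS = $1,802,080.00 ÷ 47,000 = $38.34.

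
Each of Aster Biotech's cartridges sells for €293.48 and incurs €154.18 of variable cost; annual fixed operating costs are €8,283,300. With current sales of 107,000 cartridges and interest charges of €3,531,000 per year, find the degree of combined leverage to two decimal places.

At 107,000 units, contribution = 107,000 × €139.30 = €14,905,100.00.
EBIT = €14,905,100.00 − €8,283,300 = €6,621,800.00. Interest = €3,531,000.00.
DOL = €14,905,100.00 ÷ €6,621,800.00 = 2.2509; DFL = €6,621,800.00 ÷ €3,090,800.00 = 2.1424.
Combined leverage = 2.2509 × 2.1424 = 4.8223.

4.82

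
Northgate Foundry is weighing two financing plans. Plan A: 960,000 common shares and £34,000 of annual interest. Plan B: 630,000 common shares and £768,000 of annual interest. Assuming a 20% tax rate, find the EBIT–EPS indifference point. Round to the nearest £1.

£2,169,273

Set EPS_A = EPS_B: (EBIT − £34,000)(1 − 0.20) ÷ 960,000 = (EBIT − £768,000)(1 − 0.20) ÷ 630,000.
The (1 − t) factor cancels: (EBIT − 34,000) × 630,000 = (EBIT − 768,000) × 960,000.
Solving, EBIT = (768,000·960,000 − 34,000·630,000) / (960,000 − 630,000) = 715,860,000,000 / 330,000 = 2,169,272.73.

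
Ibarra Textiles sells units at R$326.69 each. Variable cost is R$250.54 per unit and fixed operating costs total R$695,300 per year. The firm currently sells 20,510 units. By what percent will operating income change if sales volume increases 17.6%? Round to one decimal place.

Total contribution margin = 20,510 × R$76.15 = R$1,561,836.50.
Subtracting fixed costs: EBIT = R$1,561,836.50 − R$695,300 = R$866,536.50.
DOL = contribution ÷ EBIT = R$1,561,836.50 ÷ R$866,536.50 = 1.8024.
%ΔEBIT = DOL × %ΔSales = 1.8024 × +17.6% = +31.7%.

+31.7%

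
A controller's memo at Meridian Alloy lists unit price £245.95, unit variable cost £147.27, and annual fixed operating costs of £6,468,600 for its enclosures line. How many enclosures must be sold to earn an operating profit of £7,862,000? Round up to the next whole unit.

145,223 enclosures

Contribution margin per unit = £245.95 − £147.27 = £98.68.
Need Q such that Q × £98.68 − £6,468,600 = £7,862,000, i.e. Q = £14,330,600 / £98.68 = 145,222.94 → 145,223.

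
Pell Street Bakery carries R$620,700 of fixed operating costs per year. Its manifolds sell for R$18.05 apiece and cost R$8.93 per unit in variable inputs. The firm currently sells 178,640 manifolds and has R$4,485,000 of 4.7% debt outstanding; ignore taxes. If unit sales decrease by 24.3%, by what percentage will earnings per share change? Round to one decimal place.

Total contribution margin = 178,640 × R$9.12 = R$1,629,196.80.
Subtracting fixed costs: EBIT = R$1,629,196.80 − R$620,700 = R$1,008,496.80.
Interest = R$210,795.00, so EBIT − I = R$797,701.80.
DCL = total CM / (EBIT − I) = R$1,629,196.80 / R$797,701.80 = 2.0424.
EPS therefore changes by 2.0424 × (-24.3%) = -49.6%.

-49.6%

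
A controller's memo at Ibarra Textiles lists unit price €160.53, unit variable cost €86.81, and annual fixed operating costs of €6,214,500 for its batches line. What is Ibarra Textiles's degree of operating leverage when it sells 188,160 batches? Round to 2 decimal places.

1.81

Contribution at this volume is 188,160 × €73.72 = €13,871,155.20.
Operating income = contribution − fixed costs = €13,871,155.20 − €6,214,500 = €7,656,655.20.
Degree of operating leverage = €13,871,155.20 / €7,656,655.20 = 1.8116.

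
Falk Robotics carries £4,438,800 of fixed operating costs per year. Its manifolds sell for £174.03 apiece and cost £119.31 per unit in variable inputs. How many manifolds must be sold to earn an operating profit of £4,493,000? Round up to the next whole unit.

Each unit contributes £174.03 − £119.31 = £54.72.
Required volume = (fixed costs + target profit) ÷ CM = (£4,438,800 + £4,493,000) ÷ £54.72 = 163,227.34, so 163,228 manifolds.

163,228 manifolds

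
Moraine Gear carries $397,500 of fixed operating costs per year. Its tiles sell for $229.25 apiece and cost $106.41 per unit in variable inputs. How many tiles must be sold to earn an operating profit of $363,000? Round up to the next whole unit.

Each unit contributes $229.25 − $106.41 = $122.84.
Units = (FC + target) / CM = ($397,500 + $363,000) / $122.84 = 6,190.98, so 6,191 tiles.

6,191 tiles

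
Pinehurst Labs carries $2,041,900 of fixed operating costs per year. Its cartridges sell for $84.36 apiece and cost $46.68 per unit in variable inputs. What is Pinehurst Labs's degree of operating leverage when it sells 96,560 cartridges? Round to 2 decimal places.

Total contribution margin = 96,560 × $37.68 = $3,638,380.80.
Operating income = contribution − fixed costs = $3,638,380.80 − $2,041,900 = $1,596,480.80.
Degree of operating leverage = $3,638,380.80 / $1,596,480.80 = 2.2790.

2.28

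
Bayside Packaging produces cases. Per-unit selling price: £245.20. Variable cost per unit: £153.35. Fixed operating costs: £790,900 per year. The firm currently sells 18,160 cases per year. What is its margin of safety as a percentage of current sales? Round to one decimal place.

Each unit contributes £245.20 − £153.35 = £91.85. Break-even units = £790,900 ÷ £91.85 = 8,610.78; break-even revenue = 8,610.78 × £245.20 = £2,111,362.87.
Actual sales revenue = 18,160 × £245.20 = £4,452,832.00.
Margin of safety = (£4,452,832.00 − £2,111,362.87) ÷ £4,452,832.00 = 52.6%.

52.6%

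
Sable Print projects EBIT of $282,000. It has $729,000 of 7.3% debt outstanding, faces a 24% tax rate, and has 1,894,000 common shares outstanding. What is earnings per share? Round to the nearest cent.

Interest = $53,217.00, so EBT = $282,000 − $53,217.00 = $228,783.00.
Net income = $228,783.00 × (1 − 0.24) = $173,875.08.
EPS = $173,875.08 ÷ 1,894,000 = $0.09.

$0.09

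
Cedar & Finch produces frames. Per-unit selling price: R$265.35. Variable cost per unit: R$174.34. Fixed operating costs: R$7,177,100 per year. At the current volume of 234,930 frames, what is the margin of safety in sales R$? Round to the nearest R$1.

Unit CM = price − variable cost = R$265.35 − R$174.34 = R$91.01. Break-even units = R$7,177,100 ÷ R$91.01 = 78,860.56; break-even revenue = 78,860.56 × R$265.35 = R$20,925,650.86.
Actual sales revenue = 234,930 × R$265.35 = R$62,338,675.50.
Margin of safety = R$62,338,675.50 − R$20,925,650.86 = R$41,413,025.

R$41,413,025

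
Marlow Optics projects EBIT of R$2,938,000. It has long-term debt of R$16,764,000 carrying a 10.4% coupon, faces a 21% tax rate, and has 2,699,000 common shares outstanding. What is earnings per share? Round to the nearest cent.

R$0.35

Pre-tax income = R$2,938,000 − R$1,743,456.00 = R$1,194,544.00.
Net income = R$1,194,544.00 × (1 − 0.21) = R$943,689.76.
EPS = R$943,689.76 ÷ 2,699,000 = R$0.35.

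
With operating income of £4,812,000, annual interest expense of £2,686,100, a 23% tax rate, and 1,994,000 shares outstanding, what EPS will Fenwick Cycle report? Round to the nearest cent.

£0.82

Pre-tax income = £4,812,000 − £2,686,100.00 = £2,125,900.00.
After tax at 23%: net income = £2,125,900.00 × 0.77 = £1,636,943.00.
Per share: £1,636,943.00 / 1,994,000 shares = £0.82.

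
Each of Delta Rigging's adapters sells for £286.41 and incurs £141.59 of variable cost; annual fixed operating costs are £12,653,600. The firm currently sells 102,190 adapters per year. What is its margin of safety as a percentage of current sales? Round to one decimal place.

14.5%

Contribution margin per unit = £286.41 − £141.59 = £144.82. Break-even units = £12,653,600 ÷ £144.82 = 87,374.67; break-even revenue = 87,374.67 × £286.41 = £25,024,979.81.
Current sales = 102,190 × £286.41 = £29,268,237.90.
Margin of safety = (£29,268,237.90 − £25,024,979.81) ÷ £29,268,237.90 = 14.5%.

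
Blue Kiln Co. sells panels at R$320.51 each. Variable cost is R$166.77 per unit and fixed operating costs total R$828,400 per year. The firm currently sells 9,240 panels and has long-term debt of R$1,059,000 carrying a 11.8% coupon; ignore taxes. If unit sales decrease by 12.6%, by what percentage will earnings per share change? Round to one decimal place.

-38.3%

Contribution at this volume is 9,240 × R$153.74 = R$1,420,557.60.
Subtracting fixed costs: EBIT = R$1,420,557.60 − R$828,400 = R$592,157.60.
Interest = R$124,962.00, so EBIT − I = R$467,195.60.
DCL = total CM / (EBIT − I) = R$1,420,557.60 / R$467,195.60 = 3.0406.
%ΔEPS = DCL × %ΔSales = 3.0406 × -12.6% = -38.3%.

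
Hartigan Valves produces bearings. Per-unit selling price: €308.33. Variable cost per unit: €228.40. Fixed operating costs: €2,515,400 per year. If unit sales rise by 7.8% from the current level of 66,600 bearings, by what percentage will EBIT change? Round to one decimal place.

+14.8%

Contribution at this volume is 66,600 × €79.93 = €5,323,338.00.
Subtracting fixed costs: EBIT = €5,323,338.00 − €2,515,400 = €2,807,938.00.
DOL = contribution ÷ EBIT = €5,323,338.00 ÷ €2,807,938.00 = 1.8958.
So EBIT moves 1.8958 × (+7.8%) = +14.8%.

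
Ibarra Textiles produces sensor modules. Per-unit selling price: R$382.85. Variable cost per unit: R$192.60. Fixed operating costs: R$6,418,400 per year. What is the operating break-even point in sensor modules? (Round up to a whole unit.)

Each unit contributes R$382.85 − R$192.60 = R$190.25.
Break-even Q = R$6,418,400 / R$190.25 = 33,736.66 → 33,737 sensor modules.

33,737 sensor modules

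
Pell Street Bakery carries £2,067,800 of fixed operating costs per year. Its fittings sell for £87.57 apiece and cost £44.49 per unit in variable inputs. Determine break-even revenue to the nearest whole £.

CM per unit = £87.57 − £44.49 = £43.08; CM ratio = £43.08 / £87.57 = 0.4919.
Break-even sales = FC ÷ CM ratio = £2,067,800 × £87.57 / £43.08 = £4,203,279.

£4,203,279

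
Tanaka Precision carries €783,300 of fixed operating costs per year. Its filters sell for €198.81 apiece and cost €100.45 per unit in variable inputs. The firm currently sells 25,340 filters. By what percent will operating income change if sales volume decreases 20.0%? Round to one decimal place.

-29.2%

At 25,340 units, contribution = 25,340 × €98.36 = €2,492,442.40.
EBIT = €2,492,442.40 − €783,300 = €1,709,142.40.
Degree of operating leverage = €2,492,442.40 / €1,709,142.40 = 1.4583.
%ΔEBIT = DOL × %ΔSales = 1.4583 × -20.0% = -29.2%.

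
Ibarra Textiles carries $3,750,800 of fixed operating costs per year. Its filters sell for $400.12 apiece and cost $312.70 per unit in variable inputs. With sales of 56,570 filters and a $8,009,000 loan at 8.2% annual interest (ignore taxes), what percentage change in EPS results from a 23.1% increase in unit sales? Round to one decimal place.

+212.4%

At 56,570 units, contribution = 56,570 × $87.42 = $4,945,349.40.
Operating income = contribution − fixed costs = $4,945,349.40 − $3,750,800 = $1,194,549.40.
Interest = $656,738.00, so EBIT − I = $537,811.40.
DCL = total CM / (EBIT − I) = $4,945,349.40 / $537,811.40 = 9.1953.
%ΔEPS = DCL × %ΔSales = 9.1953 × +23.1% = +212.4%.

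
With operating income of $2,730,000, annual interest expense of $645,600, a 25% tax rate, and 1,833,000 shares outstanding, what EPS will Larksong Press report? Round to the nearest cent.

Interest = $645,600.00, so EBT = $2,730,000 − $645,600.00 = $2,084,400.00.
Net income = $2,084,400.00 × (1 − 0.25) = $1,563,300.00.
EPS = $1,563,300.00 ÷ 1,833,000 = $0.85.

$0.85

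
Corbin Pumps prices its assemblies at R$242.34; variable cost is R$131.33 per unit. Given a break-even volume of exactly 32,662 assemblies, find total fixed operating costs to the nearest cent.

R$3,625,808.62

Contribution margin per unit = R$242.34 − R$131.33 = R$111.01.
Since BE = FC / CM, FC = 32,662 × R$111.01 = R$3,625,808.62.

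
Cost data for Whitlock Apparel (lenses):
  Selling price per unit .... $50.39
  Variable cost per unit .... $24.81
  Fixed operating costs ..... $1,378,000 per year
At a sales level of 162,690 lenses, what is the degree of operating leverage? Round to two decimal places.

1.50

At 162,690 units, contribution = 162,690 × $25.58 = $4,161,610.20.
Operating income = contribution − fixed costs = $4,161,610.20 − $1,378,000 = $2,783,610.20.
So DOL = total CM / EBIT = $4,161,610.20 / $2,783,610.20 = 1.4950.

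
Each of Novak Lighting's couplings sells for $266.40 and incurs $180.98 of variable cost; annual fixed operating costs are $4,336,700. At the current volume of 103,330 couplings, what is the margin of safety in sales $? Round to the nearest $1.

Contribution margin per unit = $266.40 − $180.98 = $85.42. Break-even units = $4,336,700 ÷ $85.42 = 50,769.14; break-even revenue = 50,769.14 × $266.40 = $13,524,899.09.
Actual sales revenue = 103,330 × $266.40 = $27,527,112.00.
Margin of safety = $27,527,112.00 − $13,524,899.09 = $14,002,213.

$14,002,213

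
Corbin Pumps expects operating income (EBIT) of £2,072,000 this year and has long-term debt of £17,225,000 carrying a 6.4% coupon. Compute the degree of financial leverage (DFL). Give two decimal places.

2.14

Annual interest charges come to £1,102,400.00.
DFL = EBIT ÷ (EBIT − I) = £2,072,000 ÷ (£2,072,000 − £1,102,400.00) = £2,072,000 ÷ £969,600.00 = 2.1370.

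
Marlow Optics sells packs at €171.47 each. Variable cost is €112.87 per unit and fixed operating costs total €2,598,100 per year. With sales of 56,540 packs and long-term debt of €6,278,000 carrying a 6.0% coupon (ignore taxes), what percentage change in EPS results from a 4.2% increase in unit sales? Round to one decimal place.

+41.1%

Total contribution margin = 56,540 × €58.60 = €3,313,244.00.
Subtracting fixed costs: EBIT = €3,313,244.00 − €2,598,100 = €715,144.00.
After interest of €376,680.00, pre-tax earnings = €338,464.00.
DCL = total CM / (EBIT − I) = €3,313,244.00 / €338,464.00 = 9.7891.
EPS therefore changes by 9.7891 × (+4.2%) = +41.1%.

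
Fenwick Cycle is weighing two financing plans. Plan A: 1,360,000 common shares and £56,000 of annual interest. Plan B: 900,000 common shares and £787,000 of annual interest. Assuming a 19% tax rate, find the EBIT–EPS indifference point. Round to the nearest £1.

At indifference, (EBIT − 56,000)(1 − t)/1,360,000 = (EBIT − 787,000)(1 − t)/900,000.
Cancelling (1 − t) and cross-multiplying: 900,000·(EBIT − 56,000) = 1,360,000·(EBIT − 787,000).
EBIT × (1,360,000 − 900,000) = 787,000 × 1,360,000 − 56,000 × 900,000 = 1,019,920,000,000, so EBIT = 1,019,920,000,000 ÷ 460,000 = 2,217,217.39.

£2,217,217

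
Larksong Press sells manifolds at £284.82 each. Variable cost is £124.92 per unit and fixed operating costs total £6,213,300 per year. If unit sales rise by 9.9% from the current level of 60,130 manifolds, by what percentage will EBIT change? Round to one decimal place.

+28.0%

Contribution at this volume is 60,130 × £159.90 = £9,614,787.00.
Operating income = contribution − fixed costs = £9,614,787.00 − £6,213,300 = £3,401,487.00.
Degree of operating leverage = £9,614,787.00 / £3,401,487.00 = 2.8266.
So EBIT moves 2.8266 × (+9.9%) = +28.0%.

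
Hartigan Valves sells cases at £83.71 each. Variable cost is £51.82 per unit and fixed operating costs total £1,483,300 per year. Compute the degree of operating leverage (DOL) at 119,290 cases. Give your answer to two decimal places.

Contribution at this volume is 119,290 × £31.89 = £3,804,158.10.
Subtracting fixed costs: EBIT = £3,804,158.10 − £1,483,300 = £2,320,858.10.
So DOL = total CM / EBIT = £3,804,158.10 / £2,320,858.10 = 1.6391.

1.64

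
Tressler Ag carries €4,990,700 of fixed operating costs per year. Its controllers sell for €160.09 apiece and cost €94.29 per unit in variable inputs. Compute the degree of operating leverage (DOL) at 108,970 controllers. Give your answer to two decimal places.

At 108,970 units, contribution = 108,970 × €65.80 = €7,170,226.00.
Subtracting fixed costs: EBIT = €7,170,226.00 − €4,990,700 = €2,179,526.00.
Degree of operating leverage = €7,170,226.00 / €2,179,526.00 = 3.2898.

3.29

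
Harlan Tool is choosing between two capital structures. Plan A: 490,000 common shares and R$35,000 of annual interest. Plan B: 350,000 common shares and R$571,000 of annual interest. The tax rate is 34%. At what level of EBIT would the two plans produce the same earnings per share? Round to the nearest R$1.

R$1,911,000

Set EPS_A = EPS_B: (EBIT − R$35,000)(1 − 0.34) ÷ 490,000 = (EBIT − R$571,000)(1 − 0.34) ÷ 350,000.
The (1 − t) factor cancels: (EBIT − 35,000) × 350,000 = (EBIT − 571,000) × 490,000.
EBIT × (490,000 − 350,000) = 571,000 × 490,000 − 35,000 × 350,000 = 267,540,000,000, so EBIT = 267,540,000,000 ÷ 140,000 = 1,911,000.00.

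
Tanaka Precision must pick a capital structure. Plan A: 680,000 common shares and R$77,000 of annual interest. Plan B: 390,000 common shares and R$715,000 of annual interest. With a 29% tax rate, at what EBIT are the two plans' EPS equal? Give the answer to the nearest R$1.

At indifference, (EBIT − 77,000)(1 − t)/680,000 = (EBIT − 715,000)(1 − t)/390,000.
Cancelling (1 − t) and cross-multiplying: 390,000·(EBIT − 77,000) = 680,000·(EBIT − 715,000).
Solving, EBIT = (715,000·680,000 − 77,000·390,000) / (680,000 − 390,000) = 456,170,000,000 / 290,000 = 1,573,000.00.

R$1,573,000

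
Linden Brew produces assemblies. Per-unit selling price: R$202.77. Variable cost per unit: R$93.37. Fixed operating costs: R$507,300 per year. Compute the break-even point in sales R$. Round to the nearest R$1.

CM per unit = R$202.77 − R$93.37 = R$109.40; CM ratio = R$109.40 / R$202.77 = 0.5395.
Break-even sales = FC ÷ CM ratio = R$507,300 × R$202.77 / R$109.40 = R$940,267.

R$940,267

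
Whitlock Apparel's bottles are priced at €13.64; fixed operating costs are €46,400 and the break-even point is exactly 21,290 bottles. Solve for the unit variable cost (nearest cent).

€11.46

Contribution per unit must be FC / Q = €46,400 / 21,290 = €2.1794.
Hence VC = price − CM = €13.64 − €2.1794 = €11.46.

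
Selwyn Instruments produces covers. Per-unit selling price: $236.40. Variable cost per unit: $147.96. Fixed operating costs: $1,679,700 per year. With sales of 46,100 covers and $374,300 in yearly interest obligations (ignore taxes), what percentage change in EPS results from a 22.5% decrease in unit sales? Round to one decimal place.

-45.3%

At 46,100 units, contribution = 46,100 × $88.44 = $4,077,084.00.
Subtracting fixed costs: EBIT = $4,077,084.00 − $1,679,700 = $2,397,384.00.
Interest = $374,300.00, so EBIT − I = $2,023,084.00.
Degree of combined leverage = contribution ÷ (EBIT − I) = $4,077,084.00 ÷ $2,023,084.00 = 2.0153.
%ΔEPS = DCL × %ΔSales = 2.0153 × -22.5% = -45.3%.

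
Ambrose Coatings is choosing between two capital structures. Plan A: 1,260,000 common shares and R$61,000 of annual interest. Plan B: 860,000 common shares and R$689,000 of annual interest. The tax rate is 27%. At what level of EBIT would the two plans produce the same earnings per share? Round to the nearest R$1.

R$2,039,200

At indifference, (EBIT − 61,000)(1 − t)/1,260,000 = (EBIT − 689,000)(1 − t)/860,000.
The (1 − t) factor cancels: (EBIT − 61,000) × 860,000 = (EBIT − 689,000) × 1,260,000.
Solving, EBIT = (689,000·1,260,000 − 61,000·860,000) / (1,260,000 − 860,000) = 815,680,000,000 / 400,000 = 2,039,200.00.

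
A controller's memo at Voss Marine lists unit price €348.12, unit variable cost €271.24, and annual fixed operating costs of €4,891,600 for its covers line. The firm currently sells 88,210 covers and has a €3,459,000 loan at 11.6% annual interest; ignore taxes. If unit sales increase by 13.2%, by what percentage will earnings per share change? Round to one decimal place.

+60.1%

Total contribution margin = 88,210 × €76.88 = €6,781,584.80.
Subtracting fixed costs: EBIT = €6,781,584.80 − €4,891,600 = €1,889,984.80.
After interest of €401,244.00, pre-tax earnings = €1,488,740.80.
DCL = total CM / (EBIT − I) = €6,781,584.80 / €1,488,740.80 = 4.5552.
EPS therefore changes by 4.5552 × (+13.2%) = +60.1%.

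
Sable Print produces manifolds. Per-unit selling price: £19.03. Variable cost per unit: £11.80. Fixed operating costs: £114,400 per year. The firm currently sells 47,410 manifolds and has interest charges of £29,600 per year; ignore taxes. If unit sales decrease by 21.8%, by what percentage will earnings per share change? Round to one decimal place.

At 47,410 units, contribution = 47,410 × £7.23 = £342,774.30.
EBIT = £342,774.30 − £114,400 = £228,374.30.
After interest of £29,600.00, pre-tax earnings = £198,774.30.
DCL = total CM / (EBIT − I) = £342,774.30 / £198,774.30 = 1.7244.
%ΔEPS = DCL × %ΔSales = 1.7244 × -21.8% = -37.6%.

-37.6%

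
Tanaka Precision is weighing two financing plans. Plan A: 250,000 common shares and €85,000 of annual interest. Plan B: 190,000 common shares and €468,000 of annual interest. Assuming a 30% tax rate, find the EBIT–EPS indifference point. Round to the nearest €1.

€1,680,833

Set EPS_A = EPS_B: (EBIT − €85,000)(1 − 0.30) ÷ 250,000 = (EBIT − €468,000)(1 − 0.30) ÷ 190,000.
The (1 − t) factor cancels: (EBIT − 85,000) × 190,000 = (EBIT − 468,000) × 250,000.
EBIT × (250,000 − 190,000) = 468,000 × 250,000 − 85,000 × 190,000 = 100,850,000,000, so EBIT = 100,850,000,000 ÷ 60,000 = 1,680,833.33.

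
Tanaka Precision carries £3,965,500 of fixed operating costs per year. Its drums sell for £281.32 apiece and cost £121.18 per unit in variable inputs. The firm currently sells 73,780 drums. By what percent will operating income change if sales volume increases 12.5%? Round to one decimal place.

+18.8%

At 73,780 units, contribution = 73,780 × £160.14 = £11,815,129.20.
Subtracting fixed costs: EBIT = £11,815,129.20 − £3,965,500 = £7,849,629.20.
Degree of operating leverage = £11,815,129.20 / £7,849,629.20 = 1.5052.
Operating income changes by 1.5052 × +12.5% = +18.8%.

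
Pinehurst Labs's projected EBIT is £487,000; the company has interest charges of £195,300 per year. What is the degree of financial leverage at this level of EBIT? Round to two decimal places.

1.67

Interest = £195,300.00.
Degree of financial leverage = EBIT / (EBIT − interest) = £487,000 / £291,700.00 = 1.6695.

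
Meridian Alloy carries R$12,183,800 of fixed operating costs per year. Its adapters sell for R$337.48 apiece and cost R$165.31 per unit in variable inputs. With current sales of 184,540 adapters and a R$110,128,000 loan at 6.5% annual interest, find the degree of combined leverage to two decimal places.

Total contribution margin = 184,540 × R$172.17 = R$31,772,251.80.
EBIT = R$31,772,251.80 − R$12,183,800 = R$19,588,451.80. Interest = R$7,158,320.00, so EBIT − I = R$12,430,131.80.
Degree of total leverage = total CM / (EBIT − interest) = R$31,772,251.80 / R$12,430,131.80 = 2.5561.

2.56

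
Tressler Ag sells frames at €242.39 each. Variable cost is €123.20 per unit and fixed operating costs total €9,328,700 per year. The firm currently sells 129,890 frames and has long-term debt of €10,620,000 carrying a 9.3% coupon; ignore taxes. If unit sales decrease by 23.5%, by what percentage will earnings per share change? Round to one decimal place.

Contribution at this volume is 129,890 × €119.19 = €15,481,589.10.
EBIT = €15,481,589.10 − €9,328,700 = €6,152,889.10.
Interest = €987,660.00, so EBIT − I = €5,165,229.10.
Degree of combined leverage = contribution ÷ (EBIT − I) = €15,481,589.10 ÷ €5,165,229.10 = 2.9973.
%ΔEPS = DCL × %ΔSales = 2.9973 × -23.5% = -70.4%.

-70.4%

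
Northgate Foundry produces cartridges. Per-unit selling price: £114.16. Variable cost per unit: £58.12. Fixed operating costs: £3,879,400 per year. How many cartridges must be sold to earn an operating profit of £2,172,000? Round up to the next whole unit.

Each unit contributes £114.16 − £58.12 = £56.04.
Units = (FC + target) / CM = (£3,879,400 + £2,172,000) / £56.04 = 107,983.58, so 107,984 cartridges.

107,984 cartridges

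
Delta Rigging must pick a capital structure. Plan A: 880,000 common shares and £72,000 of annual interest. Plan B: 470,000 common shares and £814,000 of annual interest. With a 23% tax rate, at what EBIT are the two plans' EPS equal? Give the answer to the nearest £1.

£1,664,585

Set EPS_A = EPS_B: (EBIT − £72,000)(1 − 0.23) ÷ 880,000 = (EBIT − £814,000)(1 − 0.23) ÷ 470,000.
The (1 − t) factor cancels: (EBIT − 72,000) × 470,000 = (EBIT − 814,000) × 880,000.
EBIT × (880,000 − 470,000) = 814,000 × 880,000 − 72,000 × 470,000 = 682,480,000,000, so EBIT = 682,480,000,000 ÷ 410,000 = 1,664,585.37.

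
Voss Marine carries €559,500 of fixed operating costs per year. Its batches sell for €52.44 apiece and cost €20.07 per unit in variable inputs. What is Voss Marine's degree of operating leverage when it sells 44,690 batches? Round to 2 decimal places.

Contribution at this volume is 44,690 × €32.37 = €1,446,615.30.
EBIT = €1,446,615.30 − €559,500 = €887,115.30.
So DOL = total CM / EBIT = €1,446,615.30 / €887,115.30 = 1.6307.

1.63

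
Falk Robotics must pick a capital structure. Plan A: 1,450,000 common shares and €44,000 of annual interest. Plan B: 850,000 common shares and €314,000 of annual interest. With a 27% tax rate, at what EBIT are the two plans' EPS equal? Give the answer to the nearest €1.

Set EPS_A = EPS_B: (EBIT − €44,000)(1 − 0.27) ÷ 1,450,000 = (EBIT − €314,000)(1 − 0.27) ÷ 850,000.
The (1 − t) factor cancels: (EBIT − 44,000) × 850,000 = (EBIT − 314,000) × 1,450,000.
Solving, EBIT = (314,000·1,450,000 − 44,000·850,000) / (1,450,000 − 850,000) = 417,900,000,000 / 600,000 = 696,500.00.

€696,500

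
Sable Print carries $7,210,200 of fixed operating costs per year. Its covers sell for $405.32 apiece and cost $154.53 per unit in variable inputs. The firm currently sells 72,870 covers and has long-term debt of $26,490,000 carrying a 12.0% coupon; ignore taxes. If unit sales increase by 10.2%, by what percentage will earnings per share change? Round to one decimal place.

+23.6%

Total contribution margin = 72,870 × $250.79 = $18,275,067.30.
EBIT = $18,275,067.30 − $7,210,200 = $11,064,867.30.
After interest of $3,178,800.00, pre-tax earnings = $7,886,067.30.
DCL = total CM / (EBIT − I) = $18,275,067.30 / $7,886,067.30 = 2.3174.
EPS therefore changes by 2.3174 × (+10.2%) = +23.6%.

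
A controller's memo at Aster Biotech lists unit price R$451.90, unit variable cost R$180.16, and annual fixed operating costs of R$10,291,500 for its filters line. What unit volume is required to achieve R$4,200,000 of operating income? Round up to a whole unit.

Each unit contributes R$451.90 − R$180.16 = R$271.74.
Units = (FC + target) / CM = (R$10,291,500 + R$4,200,000) / R$271.74 = 53,328.55, so 53,329 filters.

53,329 filters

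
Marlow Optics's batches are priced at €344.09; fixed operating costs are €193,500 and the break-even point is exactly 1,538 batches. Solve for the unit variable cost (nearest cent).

Contribution per unit must be FC / Q = €193,500 / 1,538 = €125.8127.
Variable cost per unit = €344.09 − €125.8127 = €218.28.

€218.28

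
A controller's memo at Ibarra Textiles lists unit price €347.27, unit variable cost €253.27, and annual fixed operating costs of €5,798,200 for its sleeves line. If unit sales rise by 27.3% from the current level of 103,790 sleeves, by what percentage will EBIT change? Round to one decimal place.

At 103,790 units, contribution = 103,790 × €94.00 = €9,756,260.00.
Subtracting fixed costs: EBIT = €9,756,260.00 − €5,798,200 = €3,958,060.00.
DOL = contribution ÷ EBIT = €9,756,260.00 ÷ €3,958,060.00 = 2.4649.
%ΔEBIT = DOL × %ΔSales = 2.4649 × +27.3% = +67.3%.

+67.3%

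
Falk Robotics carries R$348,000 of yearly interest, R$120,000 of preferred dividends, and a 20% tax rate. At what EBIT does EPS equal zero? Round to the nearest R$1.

R$498,000

Preferred dividends are paid after tax, so their pre-tax equivalent is R$120,000 ÷ (1 − 0.20) = R$150,000.00.
EPS = 0 when EBIT covers interest plus the pre-tax preferred burden: R$348,000 + R$150,000.00 = R$498,000.00.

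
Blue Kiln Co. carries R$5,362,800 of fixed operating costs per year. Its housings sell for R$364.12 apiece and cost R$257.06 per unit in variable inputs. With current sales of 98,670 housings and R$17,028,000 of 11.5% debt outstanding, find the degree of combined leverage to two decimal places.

At 98,670 units, contribution = 98,670 × R$107.06 = R$10,563,610.20.
Subtracting fixed costs: EBIT = R$10,563,610.20 − R$5,362,800 = R$5,200,810.20. Interest = R$1,958,220.00.
DOL = R$10,563,610.20 ÷ R$5,200,810.20 = 2.0311; DFL = R$5,200,810.20 ÷ R$3,242,590.20 = 1.6039.
DCL = DOL × DFL = 2.0311 × 1.6039 = 3.2577.

3.26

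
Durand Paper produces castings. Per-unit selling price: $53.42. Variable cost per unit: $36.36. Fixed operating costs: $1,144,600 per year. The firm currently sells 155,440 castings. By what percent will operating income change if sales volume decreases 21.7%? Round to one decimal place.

-38.2%

Contribution at this volume is 155,440 × $17.06 = $2,651,806.40.
Operating income = contribution − fixed costs = $2,651,806.40 − $1,144,600 = $1,507,206.40.
Degree of operating leverage = $2,651,806.40 / $1,507,206.40 = 1.7594.
Operating income changes by 1.7594 × -21.7% = -38.2%.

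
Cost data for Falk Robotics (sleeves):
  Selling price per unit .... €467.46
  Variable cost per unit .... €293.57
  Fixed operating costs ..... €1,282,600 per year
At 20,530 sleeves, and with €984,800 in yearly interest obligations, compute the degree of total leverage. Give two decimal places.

Total contribution margin = 20,530 × €173.89 = €3,569,961.70.
Operating income = contribution − fixed costs = €3,569,961.70 − €1,282,600 = €2,287,361.70. Interest = €984,800.00, so EBIT − I = €1,302,561.70.
DCL = contribution ÷ (EBIT − I) = €3,569,961.70 ÷ €1,302,561.70 = 2.7407.

2.74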